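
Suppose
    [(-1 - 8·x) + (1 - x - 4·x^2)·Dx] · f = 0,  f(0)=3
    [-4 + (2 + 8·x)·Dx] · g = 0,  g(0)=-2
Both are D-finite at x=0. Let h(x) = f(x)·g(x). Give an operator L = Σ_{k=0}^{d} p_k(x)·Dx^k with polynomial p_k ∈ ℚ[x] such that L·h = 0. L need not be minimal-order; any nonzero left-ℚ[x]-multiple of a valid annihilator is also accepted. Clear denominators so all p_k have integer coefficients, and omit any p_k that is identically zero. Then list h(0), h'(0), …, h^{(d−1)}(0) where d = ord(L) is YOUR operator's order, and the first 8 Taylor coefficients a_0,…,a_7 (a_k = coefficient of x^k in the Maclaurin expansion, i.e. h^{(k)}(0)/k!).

f: a_k = 3, 3, 15, 27, 87, 195, 543, 1323, …
g: a_k = -2, -4, 4, -8, 20, -56, 168, -528, …
Sym-product of L_f,L_g gives L₀ (≤ ord 1).
L = (3 + 10·x + 24·x^2) + (-1 - 3·x + 8·x^2 + 16·x^3)·Dx  (order 1).
h: a_k = -6, -18, -30, -126, -186, -858, -1098, -6114, …
ICs: h(0) = -6.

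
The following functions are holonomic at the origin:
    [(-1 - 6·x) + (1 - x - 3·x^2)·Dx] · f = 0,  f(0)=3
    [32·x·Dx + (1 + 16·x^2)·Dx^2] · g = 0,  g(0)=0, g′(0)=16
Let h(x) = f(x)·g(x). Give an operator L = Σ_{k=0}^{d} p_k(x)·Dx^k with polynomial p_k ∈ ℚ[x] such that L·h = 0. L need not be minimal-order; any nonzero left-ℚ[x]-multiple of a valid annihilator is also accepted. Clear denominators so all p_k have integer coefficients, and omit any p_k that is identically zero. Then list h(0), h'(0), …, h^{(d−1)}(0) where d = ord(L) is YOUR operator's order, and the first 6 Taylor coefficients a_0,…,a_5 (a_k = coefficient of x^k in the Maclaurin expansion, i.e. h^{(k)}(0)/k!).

L = (6 + 32·x + 288·x^2) + (2 - 20·x + 64·x^2 + 288·x^3)·Dx + (-1 + x - 13·x^2 + 16·x^3 + 48·x^4)·Dx^2  (order 2).
h: a_k = 0, 48, 48, -64, 80, 11728/5, …
ICs: h(0) = 0, h′(0) = 48.

f: a_k = 3, 3, 12, 21, 57, 120, …
g: a_k = 0, 16, 0, -256/3, 0, 4096/5, …
L₀ := L_f ⊗_s L_g (sym. prod.), ord ≤ 2.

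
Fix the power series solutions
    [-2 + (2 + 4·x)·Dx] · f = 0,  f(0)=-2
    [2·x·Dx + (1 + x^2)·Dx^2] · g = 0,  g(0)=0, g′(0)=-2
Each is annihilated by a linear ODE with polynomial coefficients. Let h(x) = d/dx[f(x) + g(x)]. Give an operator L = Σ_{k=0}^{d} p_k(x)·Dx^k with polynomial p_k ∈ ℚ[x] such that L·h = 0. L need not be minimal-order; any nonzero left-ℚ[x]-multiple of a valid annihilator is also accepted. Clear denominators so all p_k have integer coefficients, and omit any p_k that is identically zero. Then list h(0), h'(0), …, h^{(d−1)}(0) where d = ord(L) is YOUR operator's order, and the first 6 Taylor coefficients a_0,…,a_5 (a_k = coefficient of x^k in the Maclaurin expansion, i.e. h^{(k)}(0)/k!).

f: a_k = -2, -2, 1, -1, 5/4, -7/4, …
g: a_k = 0, -2, 0, 2/3, 0, -2/5, …
f+g: L₀ = lclm(L_f,L_g), ord ≤ 1+2.
Differentiate: ansatz ord ≤ ord L₀ ⇒ L.
L = (-2 - 10·x + 6·x^2 + 6·x^3) + (-5 - 8·x - 8·x^2 + 24·x^3 + 21·x^4)·Dx + (-1 + 6·x^2 + 6·x^3 + 7·x^4 + 6·x^5)·Dx^2  (order 2).
h: a_k = -4, 2, -1, 5, -43/4, 63/4, …
ICs: h(0) = -4, h′(0) = 2.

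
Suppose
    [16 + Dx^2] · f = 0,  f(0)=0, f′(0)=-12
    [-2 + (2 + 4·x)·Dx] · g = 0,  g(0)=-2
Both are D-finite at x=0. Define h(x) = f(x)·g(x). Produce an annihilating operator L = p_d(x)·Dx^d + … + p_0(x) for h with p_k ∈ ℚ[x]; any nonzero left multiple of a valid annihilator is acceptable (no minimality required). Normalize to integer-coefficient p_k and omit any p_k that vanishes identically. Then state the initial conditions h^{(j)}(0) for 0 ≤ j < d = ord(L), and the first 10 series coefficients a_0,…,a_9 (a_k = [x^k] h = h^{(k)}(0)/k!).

L = (19 + 64·x + 64·x^2) + (-2 - 4·x)·Dx + (1 + 4·x + 4·x^2)·Dx^2  (order 2).
h: a_k = 0, 24, 24, -76, -52, 341/5, 201/5, -7687/210, -17/42, -216983/15120, …
ICs: h(0) = 0, h′(0) = 24.

f: a_k = 0, -12, 0, 32, 0, -128/5, 0, 1024/105, 0, -2048/945, …
g: a_k = -2, -2, 1, -1, 5/4, -7/4, 21/8, -33/8, 429/64, -715/64, …
L₀ := L_f ⊗_s L_g (sym. prod.), ord ≤ 2.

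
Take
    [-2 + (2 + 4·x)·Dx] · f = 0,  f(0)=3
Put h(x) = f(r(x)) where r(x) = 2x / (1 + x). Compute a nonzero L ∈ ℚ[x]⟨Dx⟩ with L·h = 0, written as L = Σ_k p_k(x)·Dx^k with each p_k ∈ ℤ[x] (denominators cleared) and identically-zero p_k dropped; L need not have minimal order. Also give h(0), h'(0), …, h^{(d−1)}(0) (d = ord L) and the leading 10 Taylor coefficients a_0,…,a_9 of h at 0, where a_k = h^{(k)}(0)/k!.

f: a_k = 3, 3, -3/2, 3/2, -15/8, 21/8, -63/16, 99/16, -1287/128, 2145/128, …
Change of var in L_f (x↦r) gives L₀.
L = -2 + (1 + 6·x + 5·x^2)·Dx  (order 1).
h: a_k = 3, 6, -12, 30, -90, 306, -1128, 4386, -17700, 73410, …
ICs: h(0) = 3.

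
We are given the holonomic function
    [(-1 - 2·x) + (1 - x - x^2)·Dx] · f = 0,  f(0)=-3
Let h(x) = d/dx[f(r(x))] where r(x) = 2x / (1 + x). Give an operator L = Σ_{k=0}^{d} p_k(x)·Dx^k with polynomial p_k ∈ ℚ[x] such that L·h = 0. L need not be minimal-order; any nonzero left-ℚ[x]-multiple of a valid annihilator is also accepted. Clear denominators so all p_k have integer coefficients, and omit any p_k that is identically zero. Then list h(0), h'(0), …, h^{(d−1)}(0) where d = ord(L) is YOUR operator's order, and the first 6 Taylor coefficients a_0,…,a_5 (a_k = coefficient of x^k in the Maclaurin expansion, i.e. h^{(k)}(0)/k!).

L = (6 + 30·x + 90·x^2 + 50·x^3) + (-1 - 6·x + 30·x^3 + 25·x^4)·Dx  (order 1).
h: a_k = -6, -36, -90, -360, -750, -2700, …
ICs: h(0) = -6.

f: a_k = -3, -3, -6, -9, -15, -24, …
f∘r: x↦r, Dx↦Dx/r' in L_f ⇒ L₀.
h₀' ⇒ L via d/dx closure of L₀.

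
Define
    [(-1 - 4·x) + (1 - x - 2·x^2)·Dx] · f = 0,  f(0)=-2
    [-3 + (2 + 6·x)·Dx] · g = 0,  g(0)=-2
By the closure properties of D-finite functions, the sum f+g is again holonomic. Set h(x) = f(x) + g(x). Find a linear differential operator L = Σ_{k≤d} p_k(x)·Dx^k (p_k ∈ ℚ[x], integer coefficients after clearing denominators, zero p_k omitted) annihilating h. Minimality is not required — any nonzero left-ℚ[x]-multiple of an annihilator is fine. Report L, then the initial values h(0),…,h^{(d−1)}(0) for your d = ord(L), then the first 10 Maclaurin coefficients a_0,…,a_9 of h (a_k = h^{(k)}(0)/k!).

f: a_k = -2, -2, -6, -10, -22, -42, -86, -170, -342, -682, …
g: a_k = -2, -3, 9/4, -27/8, 405/64, -1701/128, 15309/512, -72171/1024, 2814669/16384, -14073345/32768, …
h₀=f+g: left-lcm gives L₀, ord ≤ 2.
L = (-45 - 207·x - 306·x^2 - 360·x^3) + (33 + 174·x + 573·x^2 + 1044·x^3 + 900·x^4)·Dx + (2 - 30·x - 138·x^2 + 38·x^3 + 504·x^4 + 360·x^5)·Dx^2  (order 2).
h: a_k = -4, -5, -15/4, -107/8, -1003/64, -7077/128, -28723/512, -246251/1024, -2788659/16384, -36421121/32768, …
ICs: h(0) = -4, h′(0) = -5.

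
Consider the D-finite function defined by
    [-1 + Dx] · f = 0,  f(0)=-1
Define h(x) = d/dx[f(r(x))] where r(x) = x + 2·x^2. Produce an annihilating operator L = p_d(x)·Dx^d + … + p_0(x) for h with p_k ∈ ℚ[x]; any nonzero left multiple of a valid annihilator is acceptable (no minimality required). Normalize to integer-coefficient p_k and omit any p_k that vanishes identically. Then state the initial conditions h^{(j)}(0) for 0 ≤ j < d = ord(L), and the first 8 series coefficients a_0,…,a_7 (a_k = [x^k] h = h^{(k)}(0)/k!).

f: a_k = -1, -1, -1/2, -1/6, -1/24, -1/120, -1/720, -1/5040, …
f∘r: x↦r, Dx↦Dx/r' in L_f ⇒ L₀.
h₀' ⇒ L via d/dx closure of L₀.
L = (5 + 8·x + 16·x^2) + (-1 - 4·x)·Dx  (order 1).
h: a_k = -1, -5, -13/2, -73/6, -281/24, -1741/120, -1697/144, -57233/5040, …
ICs: h(0) = -1.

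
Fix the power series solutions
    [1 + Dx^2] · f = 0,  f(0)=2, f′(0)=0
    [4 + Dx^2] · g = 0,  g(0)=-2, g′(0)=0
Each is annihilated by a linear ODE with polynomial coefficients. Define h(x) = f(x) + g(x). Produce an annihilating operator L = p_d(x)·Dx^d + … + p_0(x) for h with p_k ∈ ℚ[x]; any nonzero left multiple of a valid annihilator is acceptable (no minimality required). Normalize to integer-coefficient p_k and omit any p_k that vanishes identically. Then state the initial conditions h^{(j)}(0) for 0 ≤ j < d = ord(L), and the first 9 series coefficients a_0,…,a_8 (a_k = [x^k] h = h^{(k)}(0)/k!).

f: a_k = 2, 0, -1, 0, 1/12, 0, -1/360, 0, 1/20160, …
g: a_k = -2, 0, 4, 0, -4/3, 0, 8/45, 0, -4/315, …
Sum ⇒ L₀ = lclm(L_f,L_g) in ℚ(x)⟨Dx⟩.
L = 4 + 5·Dx^2 + Dx^4  (order 4).
h: a_k = 0, 0, 3, 0, -5/4, 0, 7/40, 0, -17/1344, …
ICs: h(0) = 0, h′(0) = 0, h′′(0) = 6, h′′′(0) = 0.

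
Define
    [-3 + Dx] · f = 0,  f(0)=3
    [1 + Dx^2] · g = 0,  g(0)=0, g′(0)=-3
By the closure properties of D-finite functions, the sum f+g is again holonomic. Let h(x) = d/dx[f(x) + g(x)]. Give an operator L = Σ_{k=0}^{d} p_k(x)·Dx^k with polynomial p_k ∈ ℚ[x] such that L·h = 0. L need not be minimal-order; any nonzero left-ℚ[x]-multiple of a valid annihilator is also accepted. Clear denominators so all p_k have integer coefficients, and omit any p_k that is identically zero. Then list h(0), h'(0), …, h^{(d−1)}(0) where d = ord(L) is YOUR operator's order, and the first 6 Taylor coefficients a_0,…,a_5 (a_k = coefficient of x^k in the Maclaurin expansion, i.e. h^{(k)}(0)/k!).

L = 3 - Dx + 3·Dx^2 - Dx^3  (order 3).
h: a_k = 6, 27, 42, 81/2, 121/4, 729/40, …
ICs: h(0) = 6, h′(0) = 27, h′′(0) = 84.

f: a_k = 3, 9, 27/2, 27/2, 81/8, 243/40, …
g: a_k = 0, -3, 0, 1/2, 0, -1/40, …
Sum ⇒ L₀ = lclm(L_f,L_g) in ℚ(x)⟨Dx⟩.
Differentiate: ansatz ord ≤ ord L₀ ⇒ L.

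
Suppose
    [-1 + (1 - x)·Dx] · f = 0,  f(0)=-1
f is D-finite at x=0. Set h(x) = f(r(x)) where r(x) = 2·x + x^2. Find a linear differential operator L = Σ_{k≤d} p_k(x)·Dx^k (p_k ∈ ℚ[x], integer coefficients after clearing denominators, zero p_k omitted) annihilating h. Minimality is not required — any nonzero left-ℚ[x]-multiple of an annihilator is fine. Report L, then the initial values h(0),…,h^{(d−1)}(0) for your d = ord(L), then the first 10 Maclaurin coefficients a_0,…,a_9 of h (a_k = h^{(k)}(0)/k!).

L = (2 + 2·x) + (-1 + 2·x + x^2)·Dx  (order 1).
h: a_k = -1, -2, -5, -12, -29, -70, -169, -408, -985, -2378, …
ICs: h(0) = -1.

f: a_k = -1, -1, -1, -1, -1, -1, -1, -1, -1, -1, …
L₀ from L_f via x↦r, Dx↦r'^{-1}Dx.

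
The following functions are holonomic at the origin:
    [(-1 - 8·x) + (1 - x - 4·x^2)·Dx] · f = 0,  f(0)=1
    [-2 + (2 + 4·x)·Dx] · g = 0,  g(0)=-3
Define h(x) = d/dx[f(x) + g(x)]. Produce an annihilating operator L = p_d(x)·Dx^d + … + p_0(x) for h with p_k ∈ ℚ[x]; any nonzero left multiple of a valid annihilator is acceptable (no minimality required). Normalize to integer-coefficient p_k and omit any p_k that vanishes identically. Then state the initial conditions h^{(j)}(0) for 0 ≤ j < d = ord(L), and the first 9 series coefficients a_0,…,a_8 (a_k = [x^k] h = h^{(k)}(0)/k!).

L = (-84 - 630·x - 1632·x^2 - 2112·x^3 - 1920·x^4) + (-51 - 678·x - 2781·x^2 - 5904·x^3 - 8208·x^4 - 5760·x^5)·Dx + (11 + 62·x + 117·x^2 - 102·x^3 - 1040·x^4 - 2016·x^5 - 1280·x^6)·Dx^2  (order 2).
h: a_k = -2, 13, 45/2, 247/2, 2495/8, 8877/8, 48699/16, 150407/16, 3354903/128, …
ICs: h(0) = -2, h′(0) = 13.

f: a_k = 1, 1, 5, 9, 29, 65, 181, 441, 1165, …
g: a_k = -3, -3, 3/2, -3/2, 15/8, -21/8, 63/16, -99/16, 1287/128, …
L₀ := lclm(L_f,L_g); ord L₀ ≤ 1+1.
h=h₀': d/dx-closure on L₀ ⇒ L.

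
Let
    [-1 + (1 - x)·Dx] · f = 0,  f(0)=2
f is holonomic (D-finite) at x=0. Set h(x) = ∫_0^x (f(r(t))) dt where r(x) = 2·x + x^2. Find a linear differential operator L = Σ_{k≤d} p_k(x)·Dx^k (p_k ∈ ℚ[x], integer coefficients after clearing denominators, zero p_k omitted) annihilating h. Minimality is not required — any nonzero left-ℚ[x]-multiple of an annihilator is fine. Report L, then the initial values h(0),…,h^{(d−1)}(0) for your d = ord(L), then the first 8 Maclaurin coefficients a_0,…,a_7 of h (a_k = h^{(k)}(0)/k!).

L = (2 + 2·x)·Dx + (-1 + 2·x + x^2)·Dx^2  (order 2).
h: a_k = 0, 2, 2, 10/3, 6, 58/5, 70/3, 338/7, …
ICs: h(0) = 0, h′(0) = 2.

f: a_k = 2, 2, 2, 2, 2, 2, 2, 2, …
f∘r: x↦r, Dx↦Dx/r' in L_f ⇒ L₀.
Integrate: L := L₀·Dx.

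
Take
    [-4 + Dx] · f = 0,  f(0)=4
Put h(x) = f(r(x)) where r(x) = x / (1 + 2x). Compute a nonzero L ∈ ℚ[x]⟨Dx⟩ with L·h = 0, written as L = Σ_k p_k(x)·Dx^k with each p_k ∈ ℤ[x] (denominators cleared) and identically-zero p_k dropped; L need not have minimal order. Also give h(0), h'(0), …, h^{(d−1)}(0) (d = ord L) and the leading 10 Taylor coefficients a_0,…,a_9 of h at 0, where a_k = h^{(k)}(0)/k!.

f: a_k = 4, 16, 32, 128/3, 128/3, 512/15, 1024/45, 4096/315, 2048/315, 8192/2835, …
Change of var in L_f (x↦r) gives L₀.
L = -4 + (1 + 4·x + 4·x^2)·Dx  (order 1).
h: a_k = 4, 16, 0, -64/3, 128/3, -256/5, 1024/45, 5120/63, -32768/105, 290816/405, …
ICs: h(0) = 4.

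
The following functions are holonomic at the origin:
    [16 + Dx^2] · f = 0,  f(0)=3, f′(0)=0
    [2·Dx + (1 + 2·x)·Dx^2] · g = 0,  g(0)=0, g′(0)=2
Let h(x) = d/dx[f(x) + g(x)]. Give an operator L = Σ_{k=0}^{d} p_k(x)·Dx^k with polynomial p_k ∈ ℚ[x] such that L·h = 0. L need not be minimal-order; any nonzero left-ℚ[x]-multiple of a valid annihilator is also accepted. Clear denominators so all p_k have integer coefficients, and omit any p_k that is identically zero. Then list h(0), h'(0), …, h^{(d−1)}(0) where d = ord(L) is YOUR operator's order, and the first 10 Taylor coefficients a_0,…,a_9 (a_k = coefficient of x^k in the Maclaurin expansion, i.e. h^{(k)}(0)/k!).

L = (160 + 256·x + 256·x^2) + (48 + 224·x + 384·x^2 + 256·x^3)·Dx + (10 + 16·x + 16·x^2)·Dx^2 + (3 + 14·x + 24·x^2 + 16·x^3)·Dx^3  (order 3).
h: a_k = 2, -52, 8, 112, 32, -832/5, 128, -22784/105, 512, -975872/945, …
ICs: h(0) = 2, h′(0) = -52, h′′(0) = 16.

f: a_k = 3, 0, -24, 0, 32, 0, -256/15, 0, 512/105, 0, …
g: a_k = 0, 2, -2, 8/3, -4, 32/5, -32/3, 128/7, -32, 512/9, …
L₀ := lclm(L_f,L_g); ord L₀ ≤ 2+2.
Differentiate: ansatz ord ≤ ord L₀ ⇒ L.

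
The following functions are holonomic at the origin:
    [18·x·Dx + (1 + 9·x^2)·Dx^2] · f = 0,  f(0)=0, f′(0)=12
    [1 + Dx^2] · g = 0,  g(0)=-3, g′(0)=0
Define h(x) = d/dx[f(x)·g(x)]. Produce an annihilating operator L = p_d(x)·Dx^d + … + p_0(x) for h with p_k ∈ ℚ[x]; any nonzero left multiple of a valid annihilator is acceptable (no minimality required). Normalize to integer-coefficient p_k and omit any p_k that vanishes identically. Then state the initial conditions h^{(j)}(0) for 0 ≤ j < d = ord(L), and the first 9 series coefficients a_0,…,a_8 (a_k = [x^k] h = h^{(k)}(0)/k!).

f: a_k = 0, 12, 0, -36, 0, 972/5, 0, -8748/7, 0, …
g: a_k = -3, 0, 3/2, 0, -1/8, 0, 1/240, 0, -1/13440, …
Product ⇒ symmetric product L₀, ord ≤ 4.
h=h₀': d/dx-closure on L₀ ⇒ L.
L = (38998 + 738774·x^2 + 15162957·x^4 + 3032640·x^6 - 78732·x^8 - 1771470·x^10 + 531441·x^12) + (20772·x + 1033884·x^3 + 7902360·x^5 + 2624400·x^7 + 1180980·x^9 + 2125764·x^11)·Dx + (39368 + 755028·x^2 + 15369750·x^4 + 3887028·x^6 + 314928·x^8 - 1417176·x^10 + 1062882·x^12)·Dx^2 + (20772·x + 1033884·x^3 + 7902360·x^5 + 2624400·x^7 + 1180980·x^9 + 2125764·x^11)·Dx^3 + (370 + 16254·x^2 + 206793·x^4 + 854388·x^6 + 393660·x^8 + 354294·x^10 + 531441·x^12)·Dx^4  (order 4).
h: a_k = -36, 0, 378, 0, -6387/2, 0, 566341/20, 0, -56736333/224, …
ICs: h(0) = -36, h′(0) = 0, h′′(0) = 756, h′′′(0) = 0.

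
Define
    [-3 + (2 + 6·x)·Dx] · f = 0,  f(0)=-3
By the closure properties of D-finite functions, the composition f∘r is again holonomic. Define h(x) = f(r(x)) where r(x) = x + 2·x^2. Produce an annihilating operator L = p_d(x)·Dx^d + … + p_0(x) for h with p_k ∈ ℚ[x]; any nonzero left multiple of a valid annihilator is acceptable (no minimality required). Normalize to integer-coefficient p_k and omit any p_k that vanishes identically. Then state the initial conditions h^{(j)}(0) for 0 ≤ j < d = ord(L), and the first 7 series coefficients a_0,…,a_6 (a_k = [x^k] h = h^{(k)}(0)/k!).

f: a_k = -3, -9/2, 27/8, -81/16, 1215/128, -5103/256, 45927/1024, …
h₀=f(r): pull back L_f along r ⇒ L₀.
L = (-3 - 12·x) + (2 + 6·x + 12·x^2)·Dx  (order 1).
h: a_k = -3, -9/2, -45/8, 135/16, -945/128, -1215/256, 33615/1024, …
ICs: h(0) = -3.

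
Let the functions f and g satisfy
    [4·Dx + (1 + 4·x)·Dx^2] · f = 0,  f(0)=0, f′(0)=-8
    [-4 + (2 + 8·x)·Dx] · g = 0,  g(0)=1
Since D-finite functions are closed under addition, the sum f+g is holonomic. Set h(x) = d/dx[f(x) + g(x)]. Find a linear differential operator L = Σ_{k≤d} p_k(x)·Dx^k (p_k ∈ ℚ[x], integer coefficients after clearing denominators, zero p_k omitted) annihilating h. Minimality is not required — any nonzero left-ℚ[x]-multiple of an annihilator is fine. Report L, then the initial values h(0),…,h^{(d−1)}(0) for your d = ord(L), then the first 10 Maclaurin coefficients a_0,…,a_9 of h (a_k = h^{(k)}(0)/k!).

f: a_k = 0, -8, 16, -128/3, 128, -2048/5, 4096/3, -32768/7, 16384, -524288/9, …
g: a_k = 1, 2, -2, 4, -10, 28, -84, 264, -858, 2860, …
f+g: L₀ = lclm(L_f,L_g), ord ≤ 2+1.
h₀' ⇒ L via d/dx closure of L₀.
L = 8 + (10 + 40·x)·Dx + (1 + 8·x + 16·x^2)·Dx^2  (order 2).
h: a_k = -6, 28, -116, 472, -1908, 7688, -30920, 124208, -498548, 1999912, …
ICs: h(0) = -6, h′(0) = 28.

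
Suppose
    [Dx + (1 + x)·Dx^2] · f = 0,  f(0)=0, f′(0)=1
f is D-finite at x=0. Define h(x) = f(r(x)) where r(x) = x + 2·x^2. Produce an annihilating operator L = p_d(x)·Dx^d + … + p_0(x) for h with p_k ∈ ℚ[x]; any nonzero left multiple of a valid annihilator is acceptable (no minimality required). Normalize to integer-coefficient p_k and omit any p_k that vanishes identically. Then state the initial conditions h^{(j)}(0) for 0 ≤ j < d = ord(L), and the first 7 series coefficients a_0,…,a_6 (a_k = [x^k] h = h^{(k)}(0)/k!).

L = (-3 + 4·x + 8·x^2)·Dx + (1 + 5·x + 6·x^2 + 8·x^3)·Dx^2  (order 2).
h: a_k = 0, 1, 3/2, -5/3, -1/4, 11/5, -3/2, …
ICs: h(0) = 0, h′(0) = 1.

f: a_k = 0, 1, -1/2, 1/3, -1/4, 1/5, -1/6, …
f∘r: x↦r, Dx↦Dx/r' in L_f ⇒ L₀.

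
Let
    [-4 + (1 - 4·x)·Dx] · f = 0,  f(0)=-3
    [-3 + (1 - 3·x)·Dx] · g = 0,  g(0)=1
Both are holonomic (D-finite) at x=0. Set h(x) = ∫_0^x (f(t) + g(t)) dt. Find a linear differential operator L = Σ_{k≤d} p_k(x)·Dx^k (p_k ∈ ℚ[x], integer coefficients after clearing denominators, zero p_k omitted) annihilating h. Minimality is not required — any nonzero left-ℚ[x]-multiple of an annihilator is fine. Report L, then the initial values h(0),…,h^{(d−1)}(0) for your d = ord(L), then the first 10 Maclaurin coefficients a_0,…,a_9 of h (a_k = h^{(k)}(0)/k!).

L = -24·Dx + (14 - 48·x)·Dx^2 + (-1 + 7·x - 12·x^2)·Dx^3  (order 3).
h: a_k = 0, -2, -9/2, -13, -165/4, -687/5, -943/2, -11559/7, -46965/8, -63349/3, …
ICs: h(0) = 0, h′(0) = -2, h′′(0) = -9.

f: a_k = -3, -12, -48, -192, -768, -3072, -12288, -49152, -196608, -786432, …
g: a_k = 1, 3, 9, 27, 81, 243, 729, 2187, 6561, 19683, …
Weyl lclm of L_f,L_g ⇒ L₀ (ord ≤ 2).
h=∫h₀ ⇒ L = L₀·Dx.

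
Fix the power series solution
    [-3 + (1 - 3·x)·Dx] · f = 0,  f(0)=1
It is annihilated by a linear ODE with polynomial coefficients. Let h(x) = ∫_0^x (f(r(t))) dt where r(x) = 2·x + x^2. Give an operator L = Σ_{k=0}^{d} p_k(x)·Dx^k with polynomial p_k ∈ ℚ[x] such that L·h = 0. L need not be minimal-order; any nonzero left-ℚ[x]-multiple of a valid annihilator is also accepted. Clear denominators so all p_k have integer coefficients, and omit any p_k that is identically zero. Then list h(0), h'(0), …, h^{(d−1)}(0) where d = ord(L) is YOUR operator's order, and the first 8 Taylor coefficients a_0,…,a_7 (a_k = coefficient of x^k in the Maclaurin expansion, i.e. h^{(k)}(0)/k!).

f: a_k = 1, 3, 9, 27, 81, 243, 729, 2187, …
L₀ from L_f via x↦r, Dx↦r'^{-1}Dx.
h=∫h₀ ⇒ L = L₀·Dx.
L = (6 + 6·x)·Dx + (-1 + 6·x + 3·x^2)·Dx^2  (order 2).
h: a_k = 0, 1, 3, 13, 63, 1629/5, 1755, 68067/7, …
ICs: h(0) = 0, h′(0) = 1.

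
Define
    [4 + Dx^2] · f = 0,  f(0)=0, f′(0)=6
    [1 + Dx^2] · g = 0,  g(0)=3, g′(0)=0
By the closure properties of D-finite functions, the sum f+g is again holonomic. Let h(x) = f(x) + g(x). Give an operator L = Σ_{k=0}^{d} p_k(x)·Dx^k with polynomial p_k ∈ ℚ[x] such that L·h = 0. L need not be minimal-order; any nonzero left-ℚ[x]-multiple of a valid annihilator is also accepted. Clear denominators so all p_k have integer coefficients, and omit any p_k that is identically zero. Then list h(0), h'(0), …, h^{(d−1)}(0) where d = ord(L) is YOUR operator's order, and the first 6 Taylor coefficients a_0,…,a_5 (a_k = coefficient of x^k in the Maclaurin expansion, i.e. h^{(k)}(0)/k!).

f: a_k = 0, 6, 0, -4, 0, 4/5, …
g: a_k = 3, 0, -3/2, 0, 1/8, 0, …
f+g: L₀ = lclm(L_f,L_g), ord ≤ 2+2.
L = 4 + 5·Dx^2 + Dx^4  (order 4).
h: a_k = 3, 6, -3/2, -4, 1/8, 4/5, …
ICs: h(0) = 3, h′(0) = 6, h′′(0) = -3, h′′′(0) = -24.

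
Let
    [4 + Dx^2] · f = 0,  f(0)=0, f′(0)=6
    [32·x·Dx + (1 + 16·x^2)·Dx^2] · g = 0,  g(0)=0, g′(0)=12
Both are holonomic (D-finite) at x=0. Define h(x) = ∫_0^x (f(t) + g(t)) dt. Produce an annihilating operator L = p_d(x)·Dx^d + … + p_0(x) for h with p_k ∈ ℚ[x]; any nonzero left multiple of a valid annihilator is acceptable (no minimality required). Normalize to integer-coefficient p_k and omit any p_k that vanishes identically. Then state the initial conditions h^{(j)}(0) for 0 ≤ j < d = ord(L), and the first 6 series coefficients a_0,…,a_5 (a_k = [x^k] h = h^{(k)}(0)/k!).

L = (-6016·x + 102400·x^3 + 32768·x^5)·Dx^2 + (-28 + 1216·x^2 + 27648·x^4 + 16384·x^6)·Dx^3 + (-1504·x + 25600·x^3 + 8192·x^5)·Dx^4 + (-7 + 304·x^2 + 6912·x^4 + 4096·x^6)·Dx^5  (order 5).
h: a_k = 0, 0, 9, 0, -17, 0, …
ICs: h(0) = 0, h′(0) = 0, h′′(0) = 18, h′′′(0) = 0, h′′′′(0) = -408.

f: a_k = 0, 6, 0, -4, 0, 4/5, …
g: a_k = 0, 12, 0, -64, 0, 3072/5, …
L₀ := lclm(L_f,L_g); ord L₀ ≤ 2+2.
∫: right-multiply L₀ by Dx.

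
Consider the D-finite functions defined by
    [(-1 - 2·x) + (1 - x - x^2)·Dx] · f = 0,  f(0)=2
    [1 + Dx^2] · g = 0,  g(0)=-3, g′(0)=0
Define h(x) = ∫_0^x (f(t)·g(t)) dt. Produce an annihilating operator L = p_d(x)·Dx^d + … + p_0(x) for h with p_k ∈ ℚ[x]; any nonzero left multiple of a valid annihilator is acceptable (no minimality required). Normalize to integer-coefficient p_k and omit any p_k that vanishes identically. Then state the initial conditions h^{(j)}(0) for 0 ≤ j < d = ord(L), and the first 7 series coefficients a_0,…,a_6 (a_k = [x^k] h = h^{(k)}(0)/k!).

L = (1 + x + x^2)·Dx + (2 + 4·x)·Dx^2 + (-1 + x + x^2)·Dx^3  (order 3).
h: a_k = 0, -6, -3, -3, -15/4, -97/20, -157/24, …
ICs: h(0) = 0, h′(0) = -6, h′′(0) = -6.

f: a_k = 2, 2, 4, 6, 10, 16, 26, …
g: a_k = -3, 0, 3/2, 0, -1/8, 0, 1/240, …
L₀ := L_f ⊗_s L_g (sym. prod.), ord ≤ 2.
Integrate: L := L₀·Dx.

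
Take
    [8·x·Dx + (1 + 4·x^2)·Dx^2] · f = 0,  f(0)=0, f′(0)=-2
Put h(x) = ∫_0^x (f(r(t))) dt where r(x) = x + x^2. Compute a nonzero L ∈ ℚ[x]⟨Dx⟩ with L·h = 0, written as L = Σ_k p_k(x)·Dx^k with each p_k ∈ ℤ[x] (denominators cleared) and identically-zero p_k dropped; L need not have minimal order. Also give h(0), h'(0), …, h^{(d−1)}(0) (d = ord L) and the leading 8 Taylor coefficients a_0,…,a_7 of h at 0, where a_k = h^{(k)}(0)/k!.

L = (-2 + 8·x + 32·x^2 + 48·x^3 + 24·x^4)·Dx^2 + (1 + 2·x + 4·x^2 + 16·x^3 + 20·x^4 + 8·x^5)·Dx^3  (order 3).
h: a_k = 0, 0, -1, -2/3, 2/3, 8/5, 4/15, -88/21, …
ICs: h(0) = 0, h′(0) = 0, h′′(0) = -2.

f: a_k = 0, -2, 0, 8/3, 0, -32/5, 0, 128/7, …
Change of var in L_f (x↦r) gives L₀.
∫: right-multiply L₀ by Dx.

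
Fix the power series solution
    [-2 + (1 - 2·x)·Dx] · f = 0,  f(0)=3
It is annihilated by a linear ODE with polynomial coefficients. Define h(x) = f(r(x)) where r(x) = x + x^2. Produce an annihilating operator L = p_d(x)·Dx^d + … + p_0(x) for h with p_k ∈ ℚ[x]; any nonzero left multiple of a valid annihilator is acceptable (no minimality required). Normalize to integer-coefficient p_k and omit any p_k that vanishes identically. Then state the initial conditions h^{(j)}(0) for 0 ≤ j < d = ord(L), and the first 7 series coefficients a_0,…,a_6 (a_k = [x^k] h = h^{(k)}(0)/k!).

f: a_k = 3, 6, 12, 24, 48, 96, 192, …
h₀=f(r): pull back L_f along r ⇒ L₀.
L = (2 + 4·x) + (-1 + 2·x + 2·x^2)·Dx  (order 1).
h: a_k = 3, 6, 18, 48, 132, 360, 984, …
ICs: h(0) = 3.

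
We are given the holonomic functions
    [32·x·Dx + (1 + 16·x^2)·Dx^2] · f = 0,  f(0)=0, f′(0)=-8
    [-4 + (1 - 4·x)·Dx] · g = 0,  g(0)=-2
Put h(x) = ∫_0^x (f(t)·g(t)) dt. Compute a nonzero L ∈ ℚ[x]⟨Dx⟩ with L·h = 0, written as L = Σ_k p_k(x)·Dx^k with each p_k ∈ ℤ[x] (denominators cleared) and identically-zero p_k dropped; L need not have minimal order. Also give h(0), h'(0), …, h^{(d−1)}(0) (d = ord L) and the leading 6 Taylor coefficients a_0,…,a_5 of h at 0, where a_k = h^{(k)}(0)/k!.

L = 128·x·Dx + (8 - 32·x + 256·x^2)·Dx^2 + (-1 + 4·x - 16·x^2 + 64·x^3)·Dx^3  (order 3).
h: a_k = 0, 0, 8, 64/3, 128/3, 2048/15, …
ICs: h(0) = 0, h′(0) = 0, h′′(0) = 16.

f: a_k = 0, -8, 0, 128/3, 0, -2048/5, …
g: a_k = -2, -8, -32, -128, -512, -2048, …
L₀ := L_f ⊗_s L_g (sym. prod.), ord ≤ 2.
∫: right-multiply L₀ by Dx.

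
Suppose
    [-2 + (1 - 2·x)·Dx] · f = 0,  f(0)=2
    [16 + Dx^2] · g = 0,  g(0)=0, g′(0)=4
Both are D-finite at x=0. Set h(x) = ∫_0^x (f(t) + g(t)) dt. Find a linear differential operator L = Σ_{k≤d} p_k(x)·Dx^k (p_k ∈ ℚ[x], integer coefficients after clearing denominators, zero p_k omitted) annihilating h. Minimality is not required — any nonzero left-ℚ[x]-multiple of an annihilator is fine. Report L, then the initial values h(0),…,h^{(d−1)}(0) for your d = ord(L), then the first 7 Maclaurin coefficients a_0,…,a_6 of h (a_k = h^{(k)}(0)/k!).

L = (160 - 256·x + 256·x^2)·Dx + (-48 + 224·x - 384·x^2 + 256·x^3)·Dx^2 + (10 - 16·x + 16·x^2)·Dx^3 + (-3 + 14·x - 24·x^2 + 16·x^3)·Dx^4  (order 4).
h: a_k = 0, 2, 4, 8/3, 4/3, 32/5, 544/45, …
ICs: h(0) = 0, h′(0) = 2, h′′(0) = 8, h′′′(0) = 16.

f: a_k = 2, 4, 8, 16, 32, 64, 128, …
g: a_k = 0, 4, 0, -32/3, 0, 128/15, 0, …
L₀ := lclm(L_f,L_g); ord L₀ ≤ 1+2.
h=∫₀ˣh₀: take L = L₀·Dx.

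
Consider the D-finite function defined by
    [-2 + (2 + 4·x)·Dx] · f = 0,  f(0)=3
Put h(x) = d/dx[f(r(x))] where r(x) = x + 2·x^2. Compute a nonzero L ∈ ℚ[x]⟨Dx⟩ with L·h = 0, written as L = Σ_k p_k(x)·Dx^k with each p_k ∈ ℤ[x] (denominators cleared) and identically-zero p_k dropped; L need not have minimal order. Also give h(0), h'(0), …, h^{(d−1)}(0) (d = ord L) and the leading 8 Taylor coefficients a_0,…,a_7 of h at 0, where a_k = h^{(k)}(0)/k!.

L = 3 + (-1 - 6·x - 12·x^2 - 16·x^3)·Dx  (order 1).
h: a_k = 3, 9, -27/2, 9/2, 225/8, -513/8, 441/16, 2601/16, …
ICs: h(0) = 3.

f: a_k = 3, 3, -3/2, 3/2, -15/8, 21/8, -63/16, 99/16, …
f∘r: x↦r, Dx↦Dx/r' in L_f ⇒ L₀.
h₀' ⇒ L via d/dx closure of L₀.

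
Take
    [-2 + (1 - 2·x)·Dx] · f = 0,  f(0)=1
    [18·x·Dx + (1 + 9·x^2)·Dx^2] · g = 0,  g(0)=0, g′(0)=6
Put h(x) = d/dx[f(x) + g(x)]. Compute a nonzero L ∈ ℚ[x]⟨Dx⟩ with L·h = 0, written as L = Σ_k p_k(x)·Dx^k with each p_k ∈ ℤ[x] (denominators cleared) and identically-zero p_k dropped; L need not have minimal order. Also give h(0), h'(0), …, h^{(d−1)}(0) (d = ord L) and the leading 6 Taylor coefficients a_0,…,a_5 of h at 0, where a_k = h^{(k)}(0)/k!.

L = (-36 + 288·x + 972·x^2) + (21 - 36·x + 9·x^2 + 972·x^3)·Dx + (-2 - 5·x - 45·x^3 + 162·x^4)·Dx^2  (order 2).
h: a_k = 8, 8, -30, 64, 646, 384, …
ICs: h(0) = 8, h′(0) = 8.

f: a_k = 1, 2, 4, 8, 16, 32, …
g: a_k = 0, 6, 0, -18, 0, 486/5, …
h₀=f+g: left-lcm gives L₀, ord ≤ 3.
h₀' ⇒ L via d/dx closure of L₀.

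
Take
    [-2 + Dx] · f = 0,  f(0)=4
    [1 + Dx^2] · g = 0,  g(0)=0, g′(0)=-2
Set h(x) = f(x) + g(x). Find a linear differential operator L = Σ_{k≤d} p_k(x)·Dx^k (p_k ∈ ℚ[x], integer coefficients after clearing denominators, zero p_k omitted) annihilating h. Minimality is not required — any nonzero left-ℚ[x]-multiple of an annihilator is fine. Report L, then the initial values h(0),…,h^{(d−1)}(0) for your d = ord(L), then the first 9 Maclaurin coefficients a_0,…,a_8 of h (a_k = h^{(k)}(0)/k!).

f: a_k = 4, 8, 8, 16/3, 8/3, 16/15, 16/45, 32/315, 8/315, …
g: a_k = 0, -2, 0, 1/3, 0, -1/60, 0, 1/2520, 0, …
Sum ⇒ L₀ = lclm(L_f,L_g) in ℚ(x)⟨Dx⟩.
L = -2 + Dx - 2·Dx^2 + Dx^3  (order 3).
h: a_k = 4, 6, 8, 17/3, 8/3, 21/20, 16/45, 257/2520, 8/315, …
ICs: h(0) = 4, h′(0) = 6, h′′(0) = 16.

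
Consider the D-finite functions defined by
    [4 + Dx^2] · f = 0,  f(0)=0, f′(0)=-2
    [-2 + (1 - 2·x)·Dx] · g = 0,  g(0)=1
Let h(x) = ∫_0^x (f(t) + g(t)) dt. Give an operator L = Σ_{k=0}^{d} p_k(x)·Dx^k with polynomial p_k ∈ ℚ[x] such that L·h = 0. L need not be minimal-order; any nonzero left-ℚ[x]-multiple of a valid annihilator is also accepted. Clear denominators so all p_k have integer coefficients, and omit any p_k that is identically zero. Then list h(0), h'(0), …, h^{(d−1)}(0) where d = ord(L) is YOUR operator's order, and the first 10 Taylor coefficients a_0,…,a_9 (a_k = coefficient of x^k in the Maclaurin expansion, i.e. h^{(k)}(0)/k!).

f: a_k = 0, -2, 0, 4/3, 0, -4/15, 0, 8/315, 0, -4/2835, …
g: a_k = 1, 2, 4, 8, 16, 32, 64, 128, 256, 512, …
Sum ⇒ L₀ = lclm(L_f,L_g) in ℚ(x)⟨Dx⟩.
h=∫h₀ ⇒ L = L₀·Dx.
L = (-56 + 32·x - 32·x^2)·Dx + (12 - 40·x + 48·x^2 - 32·x^3)·Dx^2 + (-14 + 8·x - 8·x^2)·Dx^3 + (3 - 10·x + 12·x^2 - 8·x^3)·Dx^4  (order 4).
h: a_k = 0, 1, 0, 4/3, 7/3, 16/5, 238/45, 64/7, 5041/315, 256/9, …
ICs: h(0) = 0, h′(0) = 1, h′′(0) = 0, h′′′(0) = 8.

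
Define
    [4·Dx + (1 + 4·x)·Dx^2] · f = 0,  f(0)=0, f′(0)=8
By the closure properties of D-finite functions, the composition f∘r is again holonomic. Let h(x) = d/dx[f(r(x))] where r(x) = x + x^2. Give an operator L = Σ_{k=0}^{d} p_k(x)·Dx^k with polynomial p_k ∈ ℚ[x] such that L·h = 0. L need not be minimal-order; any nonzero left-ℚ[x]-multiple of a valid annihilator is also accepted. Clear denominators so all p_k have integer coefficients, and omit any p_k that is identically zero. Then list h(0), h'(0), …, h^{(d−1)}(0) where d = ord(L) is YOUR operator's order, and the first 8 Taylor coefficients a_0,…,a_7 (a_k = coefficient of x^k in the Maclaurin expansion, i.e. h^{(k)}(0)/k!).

f: a_k = 0, 8, -16, 128/3, -128, 2048/5, -4096/3, 32768/7, …
L₀ from L_f via x↦r, Dx↦r'^{-1}Dx.
h₀' ⇒ L via d/dx closure of L₀.
L = 2 + (1 + 2·x)·Dx  (order 1).
h: a_k = 8, -16, 32, -64, 128, -256, 512, -1024, …
ICs: h(0) = 8.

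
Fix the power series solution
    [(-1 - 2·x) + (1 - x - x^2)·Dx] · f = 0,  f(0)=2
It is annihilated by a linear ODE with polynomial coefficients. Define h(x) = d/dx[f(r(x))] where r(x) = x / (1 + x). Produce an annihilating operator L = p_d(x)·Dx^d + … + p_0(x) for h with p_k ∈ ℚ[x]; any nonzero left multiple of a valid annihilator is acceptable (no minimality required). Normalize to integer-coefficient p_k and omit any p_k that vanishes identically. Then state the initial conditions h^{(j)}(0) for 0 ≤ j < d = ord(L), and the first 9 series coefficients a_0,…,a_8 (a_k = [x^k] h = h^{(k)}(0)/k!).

f: a_k = 2, 2, 4, 6, 10, 16, 26, 42, 68, …
L₀ from L_f via x↦r, Dx↦r'^{-1}Dx.
Derive L from L₀ (diff closure).
L = (2 + 6·x + 12·x^2 + 6·x^3) + (-1 - 5·x - 6·x^2 + x^3 + 3·x^4)·Dx  (order 1).
h: a_k = 2, 4, 0, 8, -10, 24, -42, 80, -144, …
ICs: h(0) = 2.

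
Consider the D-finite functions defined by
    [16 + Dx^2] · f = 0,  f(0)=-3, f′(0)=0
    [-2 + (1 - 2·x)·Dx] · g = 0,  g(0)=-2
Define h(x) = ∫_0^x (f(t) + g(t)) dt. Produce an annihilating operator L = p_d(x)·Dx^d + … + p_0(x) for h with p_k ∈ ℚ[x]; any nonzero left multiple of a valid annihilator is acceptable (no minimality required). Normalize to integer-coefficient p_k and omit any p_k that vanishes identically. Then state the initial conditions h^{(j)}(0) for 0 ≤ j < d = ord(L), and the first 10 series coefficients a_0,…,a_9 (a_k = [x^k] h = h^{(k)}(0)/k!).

f: a_k = -3, 0, 24, 0, -32, 0, 256/15, 0, -512/105, 0, …
g: a_k = -2, -4, -8, -16, -32, -64, -128, -256, -512, -1024, …
h₀=f+g: left-lcm gives L₀, ord ≤ 3.
h=∫h₀ ⇒ L = L₀·Dx.
L = (-160 + 256·x - 256·x^2)·Dx + (48 - 224·x + 384·x^2 - 256·x^3)·Dx^2 + (-10 + 16·x - 16·x^2)·Dx^3 + (3 - 14·x + 24·x^2 - 16·x^3)·Dx^4  (order 4).
h: a_k = 0, -5, -2, 16/3, -4, -64/5, -32/3, -1664/105, -32, -54272/945, …
ICs: h(0) = 0, h′(0) = -5, h′′(0) = -4, h′′′(0) = 32.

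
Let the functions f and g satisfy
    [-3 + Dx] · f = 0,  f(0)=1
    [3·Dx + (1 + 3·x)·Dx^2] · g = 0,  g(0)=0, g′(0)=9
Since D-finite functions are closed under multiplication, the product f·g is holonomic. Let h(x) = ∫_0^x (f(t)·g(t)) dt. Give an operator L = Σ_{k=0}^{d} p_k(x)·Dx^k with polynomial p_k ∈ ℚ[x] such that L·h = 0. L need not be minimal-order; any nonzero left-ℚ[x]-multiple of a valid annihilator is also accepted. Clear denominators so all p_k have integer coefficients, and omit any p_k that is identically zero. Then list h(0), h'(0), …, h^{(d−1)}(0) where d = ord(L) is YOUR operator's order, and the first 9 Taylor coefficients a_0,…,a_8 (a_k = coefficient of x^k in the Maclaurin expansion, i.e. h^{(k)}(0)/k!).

f: a_k = 1, 3, 9/2, 9/2, 27/8, 81/40, 81/80, 243/560, 729/4480, …
g: a_k = 0, 9, -27/2, 27, -243/4, 729/5, -729/2, 6561/7, -19683/8, …
f·g: L₀ = L_f ⊗_s L_g, ord ≤ 1·2.
∫: right-multiply L₀ by Dx.
L = 27·x·Dx + (-3 - 18·x)·Dx^2 + (1 + 3·x)·Dx^3  (order 3).
h: a_k = 0, 0, 9/2, 9/2, 27/4, 0, 729/80, -243/16, 16767/448, …
ICs: h(0) = 0, h′(0) = 0, h′′(0) = 9.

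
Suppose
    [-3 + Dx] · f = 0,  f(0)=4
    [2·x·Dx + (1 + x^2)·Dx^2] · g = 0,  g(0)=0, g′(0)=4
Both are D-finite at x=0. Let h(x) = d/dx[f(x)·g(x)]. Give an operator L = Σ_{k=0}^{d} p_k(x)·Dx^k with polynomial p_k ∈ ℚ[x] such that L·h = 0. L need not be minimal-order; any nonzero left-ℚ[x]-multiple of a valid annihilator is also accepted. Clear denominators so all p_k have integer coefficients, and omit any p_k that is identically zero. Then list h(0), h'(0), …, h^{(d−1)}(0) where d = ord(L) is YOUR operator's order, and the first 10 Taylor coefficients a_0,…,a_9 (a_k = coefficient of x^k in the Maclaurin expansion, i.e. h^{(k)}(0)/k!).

L = (21 - 36·x + 72·x^2 - 36·x^3 + 27·x^4) + (-16 + 18·x - 42·x^2 + 18·x^3 - 18·x^4)·Dx + (3 - 2·x + 6·x^2 - 2·x^3 + 3·x^4)·Dx^2  (order 2).
h: a_k = 16, 96, 200, 224, 166, 108, 361/5, 1032/35, -1271/280, 341/420, …
ICs: h(0) = 16, h′(0) = 96.

f: a_k = 4, 12, 18, 18, 27/2, 81/10, 81/20, 243/140, 729/1120, 243/1120, …
g: a_k = 0, 4, 0, -4/3, 0, 4/5, 0, -4/7, 0, 4/9, …
h₀=f·g: eliminate ⇒ L₀, order ≤ 1·2.
h=h₀': d/dx-closure on L₀ ⇒ L.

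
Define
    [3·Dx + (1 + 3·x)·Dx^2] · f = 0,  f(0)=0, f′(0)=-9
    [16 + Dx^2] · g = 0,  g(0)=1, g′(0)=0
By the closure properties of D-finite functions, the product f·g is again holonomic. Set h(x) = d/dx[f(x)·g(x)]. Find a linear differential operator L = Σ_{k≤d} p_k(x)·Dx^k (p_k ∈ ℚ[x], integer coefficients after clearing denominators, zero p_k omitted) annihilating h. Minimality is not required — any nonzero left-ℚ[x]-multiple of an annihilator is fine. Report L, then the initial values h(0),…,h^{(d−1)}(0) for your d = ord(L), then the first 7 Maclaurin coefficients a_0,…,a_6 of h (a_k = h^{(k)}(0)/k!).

f: a_k = 0, -9, 27/2, -27, 243/4, -729/5, 729/2, …
g: a_k = 1, 0, -8, 0, 32/3, 0, -256/45, …
Product ⇒ symmetric product L₀, ord ≤ 4.
h=h₀': d/dx-closure on L₀ ⇒ L.
L = (-252256 - 1400832·x + 774144·x^2 + 36937728·x^3 + 133871616·x^4 + 191102976·x^5 + 95551488·x^6) + (-43296 + 45216·x + 2557440·x^2 + 11404800·x^3 + 19906560·x^4 + 11943936·x^5)·Dx + (-14630 - 16992·x + 831600·x^2 + 6110208·x^3 + 17853696·x^4 + 23887872·x^5 + 11943936·x^6)·Dx^2 + (-2706 + 2826·x + 159840·x^2 + 712800·x^3 + 1244160·x^4 + 746496·x^5)·Dx^3 + (71 + 4410·x + 48951·x^2 + 237600·x^3 + 592920·x^4 + 746496·x^5 + 373248·x^6)·Dx^4  (order 4).
h: a_k = -9, 27, 135, -189, -129, 135, -269/5, …
ICs: h(0) = -9, h′(0) = 27, h′′(0) = 270, h′′′(0) = -1134.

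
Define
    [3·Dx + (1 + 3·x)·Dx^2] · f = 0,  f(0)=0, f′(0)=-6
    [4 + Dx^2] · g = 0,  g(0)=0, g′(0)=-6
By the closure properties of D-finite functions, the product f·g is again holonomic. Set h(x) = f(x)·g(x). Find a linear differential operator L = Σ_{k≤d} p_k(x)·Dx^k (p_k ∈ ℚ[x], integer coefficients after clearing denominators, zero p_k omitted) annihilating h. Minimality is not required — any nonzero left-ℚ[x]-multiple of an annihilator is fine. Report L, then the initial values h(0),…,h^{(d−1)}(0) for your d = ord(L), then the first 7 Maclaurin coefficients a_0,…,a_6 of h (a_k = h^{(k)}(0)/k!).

f: a_k = 0, -6, 9, -18, 81/2, -486/5, 243, …
g: a_k = 0, -6, 0, 4, 0, -4/5, 0, …
L₀ := L_f ⊗_s L_g (sym. prod.), ord ≤ 4.
L = (-1112 - 1248·x + 7344·x^2 + 27648·x^3 + 20736·x^4) + (-48 + 2160·x + 10368·x^2 + 10368·x^3)·Dx + (-250 + 240·x + 4968·x^2 + 13824·x^3 + 10368·x^4)·Dx^2 + (-12 + 540·x + 2592·x^2 + 2592·x^3)·Dx^3 + (7 + 138·x + 783·x^2 + 1728·x^3 + 1296·x^4)·Dx^4  (order 4).
h: a_k = 0, 0, 36, -54, 84, -207, 516, …
ICs: h(0) = 0, h′(0) = 0, h′′(0) = 72, h′′′(0) = -324.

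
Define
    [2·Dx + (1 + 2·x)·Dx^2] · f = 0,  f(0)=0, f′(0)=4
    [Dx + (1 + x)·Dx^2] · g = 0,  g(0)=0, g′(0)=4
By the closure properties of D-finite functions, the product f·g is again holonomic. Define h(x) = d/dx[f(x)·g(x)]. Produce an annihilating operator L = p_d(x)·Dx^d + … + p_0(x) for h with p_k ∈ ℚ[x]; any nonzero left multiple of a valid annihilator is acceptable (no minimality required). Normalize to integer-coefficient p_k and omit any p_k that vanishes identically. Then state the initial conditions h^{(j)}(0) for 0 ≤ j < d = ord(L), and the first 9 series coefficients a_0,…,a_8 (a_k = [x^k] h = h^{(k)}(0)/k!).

f: a_k = 0, 4, -4, 16/3, -8, 64/5, -64/3, 256/7, -64, …
g: a_k = 0, 4, -2, 4/3, -1, 4/5, -2/3, 4/7, -1/2, …
Product ⇒ symmetric product L₀, ord ≤ 4.
Differentiate: ansatz ord ≤ ord L₀ ⇒ L.
L = (20 + 48·x + 32·x^2) + (66 + 268·x + 360·x^2 + 160·x^3)·Dx + (32 + 180·x + 372·x^2 + 336·x^3 + 112·x^4)·Dx^2 + (3 + 22·x + 63·x^2 + 88·x^3 + 60·x^4 + 16·x^5)·Dx^3  (order 3).
h: a_k = 0, 32, -72, 416/3, -260, 7336/15, -4648/5, 37504/21, -121158/35, …
ICs: h(0) = 0, h′(0) = 32, h′′(0) = -144.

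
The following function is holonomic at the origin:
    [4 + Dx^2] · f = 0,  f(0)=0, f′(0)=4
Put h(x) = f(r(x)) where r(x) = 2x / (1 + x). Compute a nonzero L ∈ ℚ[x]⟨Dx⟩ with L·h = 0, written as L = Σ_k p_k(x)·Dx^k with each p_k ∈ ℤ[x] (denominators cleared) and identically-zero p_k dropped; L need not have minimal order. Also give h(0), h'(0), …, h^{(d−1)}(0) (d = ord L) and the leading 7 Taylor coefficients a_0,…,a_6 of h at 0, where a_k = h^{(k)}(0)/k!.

L = 16 + (2 + 6·x + 6·x^2 + 2·x^3)·Dx + (1 + 4·x + 6·x^2 + 4·x^3 + x^4)·Dx^2  (order 2).
h: a_k = 0, 8, -8, -40/3, 56, -1544/15, 120, …
ICs: h(0) = 0, h′(0) = 8.

f: a_k = 0, 4, 0, -8/3, 0, 8/15, 0, …
f∘r: x↦r, Dx↦Dx/r' in L_f ⇒ L₀.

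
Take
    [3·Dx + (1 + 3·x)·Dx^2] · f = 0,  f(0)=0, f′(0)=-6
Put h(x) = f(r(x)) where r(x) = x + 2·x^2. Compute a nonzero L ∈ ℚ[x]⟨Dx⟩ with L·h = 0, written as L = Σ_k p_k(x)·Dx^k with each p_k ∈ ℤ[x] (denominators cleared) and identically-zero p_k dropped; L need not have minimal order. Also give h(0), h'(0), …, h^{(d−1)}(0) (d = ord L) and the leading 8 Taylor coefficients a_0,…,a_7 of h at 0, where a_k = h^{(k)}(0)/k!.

L = (-1 + 12·x + 24·x^2)·Dx + (1 + 7·x + 18·x^2 + 24·x^3)·Dx^2  (order 2).
h: a_k = 0, -6, -3, 18, -63/2, 54/5, 99, -2106/7, …
ICs: h(0) = 0, h′(0) = -6.

f: a_k = 0, -6, 9, -18, 81/2, -486/5, 243, -4374/7, …
h₀=f(r): pull back L_f along r ⇒ L₀.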